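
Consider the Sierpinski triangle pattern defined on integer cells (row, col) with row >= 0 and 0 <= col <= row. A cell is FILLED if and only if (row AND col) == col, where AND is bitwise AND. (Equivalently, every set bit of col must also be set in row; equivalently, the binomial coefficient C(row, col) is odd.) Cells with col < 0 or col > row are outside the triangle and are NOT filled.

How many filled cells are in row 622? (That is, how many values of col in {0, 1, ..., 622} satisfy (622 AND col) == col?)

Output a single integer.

Answer: 64

Derivation:
622 in binary = 1001101110
popcount(622) = number of 1-bits in 1001101110 = 6
A col c satisfies (622 AND c) == c iff every set bit of c is also set in 622; each of the 6 set bits of 622 can independently be on or off in c.
count = 2^6 = 64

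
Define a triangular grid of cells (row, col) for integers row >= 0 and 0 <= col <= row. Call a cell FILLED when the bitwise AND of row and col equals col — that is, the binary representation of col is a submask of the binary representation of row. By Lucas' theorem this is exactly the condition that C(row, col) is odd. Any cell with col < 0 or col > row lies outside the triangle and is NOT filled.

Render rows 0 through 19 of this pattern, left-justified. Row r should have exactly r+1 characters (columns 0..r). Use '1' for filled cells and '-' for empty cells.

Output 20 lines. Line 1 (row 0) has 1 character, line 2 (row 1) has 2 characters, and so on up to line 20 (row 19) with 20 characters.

Answer: 1
11
1-1
1111
1---1
11--11
1-1-1-1
11111111
1-------1
11------11
1-1-----1-1
1111----1111
1---1---1---1
11--11--11--11
1-1-1-1-1-1-1-1
1111111111111111
1---------------1
11--------------11
1-1-------------1-1
1111------------1111

Derivation:
r0=0: 1
r1=1: 11
r2=10: 1-1
r3=11: 1111
r4=100: 1---1
r5=101: 11--11
r6=110: 1-1-1-1
r7=111: 11111111
r8=1000: 1-------1
r9=1001: 11------11
r10=1010: 1-1-----1-1
r11=1011: 1111----1111
r12=1100: 1---1---1---1
r13=1101: 11--11--11--11
r14=1110: 1-1-1-1-1-1-1-1
r15=1111: 1111111111111111
r16=10000: 1---------------1
r17=10001: 11--------------11
r18=10010: 1-1-------------1-1
r19=10011: 1111------------1111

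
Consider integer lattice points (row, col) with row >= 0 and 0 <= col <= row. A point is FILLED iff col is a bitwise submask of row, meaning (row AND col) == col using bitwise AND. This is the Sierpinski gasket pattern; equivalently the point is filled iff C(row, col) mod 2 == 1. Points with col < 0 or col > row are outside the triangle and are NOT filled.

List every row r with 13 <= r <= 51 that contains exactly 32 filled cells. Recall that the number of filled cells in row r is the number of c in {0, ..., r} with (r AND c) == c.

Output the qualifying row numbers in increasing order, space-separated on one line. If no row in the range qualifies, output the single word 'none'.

Row r has 2^popcount(r) filled cells, so we need popcount(r) = log2(32) = 5.
Scan r = 13..51 and keep those with exactly 5 one-bits:
r=13=1101 popcount=3 -> skip
r=14=1110 popcount=3 -> skip
r=15=1111 popcount=4 -> skip
r=16=10000 popcount=1 -> skip
r=17=10001 popcount=2 -> skip
r=18=10010 popcount=2 -> skip
r=19=10011 popcount=3 -> skip
r=20=10100 popcount=2 -> skip
r=21=10101 popcount=3 -> skip
r=22=10110 popcount=3 -> skip
r=23=10111 popcount=4 -> skip
r=24=11000 popcount=2 -> skip
r=25=11001 popcount=3 -> skip
r=26=11010 popcount=3 -> skip
r=27=11011 popcount=4 -> skip
r=28=11100 popcount=3 -> skip
r=29=11101 popcount=4 -> skip
r=30=11110 popcount=4 -> skip
r=31=11111 popcount=5 -> KEEP
r=32=100000 popcount=1 -> skip
r=33=100001 popcount=2 -> skip
r=34=100010 popcount=2 -> skip
r=35=100011 popcount=3 -> skip
r=36=100100 popcount=2 -> skip
r=37=100101 popcount=3 -> skip
r=38=100110 popcount=3 -> skip
r=39=100111 popcount=4 -> skip
r=40=101000 popcount=2 -> skip
r=41=101001 popcount=3 -> skip
r=42=101010 popcount=3 -> skip
r=43=101011 popcount=4 -> skip
r=44=101100 popcount=3 -> skip
r=45=101101 popcount=4 -> skip
r=46=101110 popcount=4 -> skip
r=47=101111 popcount=5 -> KEEP
r=48=110000 popcount=2 -> skip
r=49=110001 popcount=3 -> skip
r=50=110010 popcount=3 -> skip
r=51=110011 popcount=4 -> skip
Kept rows: 31 47

Answer: 31 47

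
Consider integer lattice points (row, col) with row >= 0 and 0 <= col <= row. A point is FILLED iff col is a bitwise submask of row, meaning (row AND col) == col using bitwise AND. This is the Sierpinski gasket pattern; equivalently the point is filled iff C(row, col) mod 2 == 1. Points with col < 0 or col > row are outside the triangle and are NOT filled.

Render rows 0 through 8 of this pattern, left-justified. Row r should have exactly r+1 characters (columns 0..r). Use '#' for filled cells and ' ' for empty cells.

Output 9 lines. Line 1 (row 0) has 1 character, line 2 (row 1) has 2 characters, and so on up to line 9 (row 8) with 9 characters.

r0=0: #
r1=1: ##
r2=10: # #
r3=11: ####
r4=100: #   #
r5=101: ##  ##
r6=110: # # # #
r7=111: ########
r8=1000: #       #

Answer: #
##
# #
####
#   #
##  ##
# # # #
########
#       #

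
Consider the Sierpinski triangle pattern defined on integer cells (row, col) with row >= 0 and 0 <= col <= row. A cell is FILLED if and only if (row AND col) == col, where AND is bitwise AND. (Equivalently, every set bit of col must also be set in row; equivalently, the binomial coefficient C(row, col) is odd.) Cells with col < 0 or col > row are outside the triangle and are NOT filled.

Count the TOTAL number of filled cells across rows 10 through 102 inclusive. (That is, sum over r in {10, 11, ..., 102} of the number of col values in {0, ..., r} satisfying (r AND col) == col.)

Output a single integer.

Answer: 1258

Derivation:
r10=1010 pc2: +4 =4
r11=1011 pc3: +8 =12
r12=1100 pc2: +4 =16
r13=1101 pc3: +8 =24
r14=1110 pc3: +8 =32
r15=1111 pc4: +16 =48
r16=10000 pc1: +2 =50
r17=10001 pc2: +4 =54
r18=10010 pc2: +4 =58
r19=10011 pc3: +8 =66
r20=10100 pc2: +4 =70
r21=10101 pc3: +8 =78
r22=10110 pc3: +8 =86
r23=10111 pc4: +16 =102
r24=11000 pc2: +4 =106
r25=11001 pc3: +8 =114
r26=11010 pc3: +8 =122
r27=11011 pc4: +16 =138
r28=11100 pc3: +8 =146
r29=11101 pc4: +16 =162
r30=11110 pc4: +16 =178
r31=11111 pc5: +32 =210
r32=100000 pc1: +2 =212
r33=100001 pc2: +4 =216
r34=100010 pc2: +4 =220
r35=100011 pc3: +8 =228
r36=100100 pc2: +4 =232
r37=100101 pc3: +8 =240
r38=100110 pc3: +8 =248
r39=100111 pc4: +16 =264
r40=101000 pc2: +4 =268
r41=101001 pc3: +8 =276
r42=101010 pc3: +8 =284
r43=101011 pc4: +16 =300
r44=101100 pc3: +8 =308
r45=101101 pc4: +16 =324
r46=101110 pc4: +16 =340
r47=101111 pc5: +32 =372
r48=110000 pc2: +4 =376
r49=110001 pc3: +8 =384
r50=110010 pc3: +8 =392
r51=110011 pc4: +16 =408
r52=110100 pc3: +8 =416
r53=110101 pc4: +16 =432
r54=110110 pc4: +16 =448
r55=110111 pc5: +32 =480
r56=111000 pc3: +8 =488
r57=111001 pc4: +16 =504
r58=111010 pc4: +16 =520
r59=111011 pc5: +32 =552
r60=111100 pc4: +16 =568
r61=111101 pc5: +32 =600
r62=111110 pc5: +32 =632
r63=111111 pc6: +64 =696
r64=1000000 pc1: +2 =698
r65=1000001 pc2: +4 =702
r66=1000010 pc2: +4 =706
r67=1000011 pc3: +8 =714
r68=1000100 pc2: +4 =718
r69=1000101 pc3: +8 =726
r70=1000110 pc3: +8 =734
r71=1000111 pc4: +16 =750
r72=1001000 pc2: +4 =754
r73=1001001 pc3: +8 =762
r74=1001010 pc3: +8 =770
r75=1001011 pc4: +16 =786
r76=1001100 pc3: +8 =794
r77=1001101 pc4: +16 =810
r78=1001110 pc4: +16 =826
r79=1001111 pc5: +32 =858
r80=1010000 pc2: +4 =862
r81=1010001 pc3: +8 =870
r82=1010010 pc3: +8 =878
r83=1010011 pc4: +16 =894
r84=1010100 pc3: +8 =902
r85=1010101 pc4: +16 =918
r86=1010110 pc4: +16 =934
r87=1010111 pc5: +32 =966
r88=1011000 pc3: +8 =974
r89=1011001 pc4: +16 =990
r90=1011010 pc4: +16 =1006
r91=1011011 pc5: +32 =1038
r92=1011100 pc4: +16 =1054
r93=1011101 pc5: +32 =1086
r94=1011110 pc5: +32 =1118
r95=1011111 pc6: +64 =1182
r96=1100000 pc2: +4 =1186
r97=1100001 pc3: +8 =1194
r98=1100010 pc3: +8 =1202
r99=1100011 pc4: +16 =1218
r100=1100100 pc3: +8 =1226
r101=1100101 pc4: +16 =1242
r102=1100110 pc4: +16 =1258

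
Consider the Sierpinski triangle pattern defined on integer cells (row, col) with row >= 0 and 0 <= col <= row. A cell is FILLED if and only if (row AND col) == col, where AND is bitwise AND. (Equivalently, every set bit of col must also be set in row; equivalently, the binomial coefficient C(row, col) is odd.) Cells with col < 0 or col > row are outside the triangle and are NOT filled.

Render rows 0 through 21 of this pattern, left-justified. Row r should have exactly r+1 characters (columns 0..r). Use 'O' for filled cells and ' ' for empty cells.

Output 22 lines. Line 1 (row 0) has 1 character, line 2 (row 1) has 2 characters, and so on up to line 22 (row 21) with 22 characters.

r0=0: O
r1=1: OO
r2=10: O O
r3=11: OOOO
r4=100: O   O
r5=101: OO  OO
r6=110: O O O O
r7=111: OOOOOOOO
r8=1000: O       O
r9=1001: OO      OO
r10=1010: O O     O O
r11=1011: OOOO    OOOO
r12=1100: O   O   O   O
r13=1101: OO  OO  OO  OO
r14=1110: O O O O O O O O
r15=1111: OOOOOOOOOOOOOOOO
r16=10000: O               O
r17=10001: OO              OO
r18=10010: O O             O O
r19=10011: OOOO            OOOO
r20=10100: O   O           O   O
r21=10101: OO  OO          OO  OO

Answer: O
OO
O O
OOOO
O   O
OO  OO
O O O O
OOOOOOOO
O       O
OO      OO
O O     O O
OOOO    OOOO
O   O   O   O
OO  OO  OO  OO
O O O O O O O O
OOOOOOOOOOOOOOOO
O               O
OO              OO
O O             O O
OOOO            OOOO
O   O           O   O
OO  OO          OO  OO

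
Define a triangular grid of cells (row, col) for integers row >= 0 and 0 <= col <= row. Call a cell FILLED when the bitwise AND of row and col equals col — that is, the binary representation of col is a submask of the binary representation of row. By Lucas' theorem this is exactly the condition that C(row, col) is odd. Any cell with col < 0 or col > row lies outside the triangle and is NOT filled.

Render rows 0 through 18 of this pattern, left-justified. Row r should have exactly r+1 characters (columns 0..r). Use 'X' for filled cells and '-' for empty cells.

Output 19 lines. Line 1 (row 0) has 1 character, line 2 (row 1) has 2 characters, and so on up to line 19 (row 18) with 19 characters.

r0=0: X
r1=1: XX
r2=10: X-X
r3=11: XXXX
r4=100: X---X
r5=101: XX--XX
r6=110: X-X-X-X
r7=111: XXXXXXXX
r8=1000: X-------X
r9=1001: XX------XX
r10=1010: X-X-----X-X
r11=1011: XXXX----XXXX
r12=1100: X---X---X---X
r13=1101: XX--XX--XX--XX
r14=1110: X-X-X-X-X-X-X-X
r15=1111: XXXXXXXXXXXXXXXX
r16=10000: X---------------X
r17=10001: XX--------------XX
r18=10010: X-X-------------X-X

Answer: X
XX
X-X
XXXX
X---X
XX--XX
X-X-X-X
XXXXXXXX
X-------X
XX------XX
X-X-----X-X
XXXX----XXXX
X---X---X---X
XX--XX--XX--XX
X-X-X-X-X-X-X-X
XXXXXXXXXXXXXXXX
X---------------X
XX--------------XX
X-X-------------X-X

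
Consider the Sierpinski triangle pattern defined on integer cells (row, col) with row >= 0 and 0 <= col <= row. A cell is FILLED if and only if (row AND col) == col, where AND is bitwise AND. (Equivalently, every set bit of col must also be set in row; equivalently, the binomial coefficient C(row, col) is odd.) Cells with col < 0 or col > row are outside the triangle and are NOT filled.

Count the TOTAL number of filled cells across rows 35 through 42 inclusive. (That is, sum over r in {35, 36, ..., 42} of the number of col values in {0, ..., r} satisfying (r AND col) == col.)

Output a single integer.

Answer: 64

Derivation:
r35=100011 pc3: +8 =8
r36=100100 pc2: +4 =12
r37=100101 pc3: +8 =20
r38=100110 pc3: +8 =28
r39=100111 pc4: +16 =44
r40=101000 pc2: +4 =48
r41=101001 pc3: +8 =56
r42=101010 pc3: +8 =64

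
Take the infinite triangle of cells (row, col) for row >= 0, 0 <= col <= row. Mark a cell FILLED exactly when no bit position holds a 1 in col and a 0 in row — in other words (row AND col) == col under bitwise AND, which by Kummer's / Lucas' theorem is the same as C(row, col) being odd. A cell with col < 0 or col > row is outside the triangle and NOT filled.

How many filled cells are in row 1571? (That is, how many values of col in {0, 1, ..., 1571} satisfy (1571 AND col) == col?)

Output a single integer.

Answer: 32

Derivation:
1571 in binary = 11000100011
popcount(1571) = number of 1-bits in 11000100011 = 5
A col c satisfies (1571 AND c) == c iff every set bit of c is also set in 1571; each of the 5 set bits of 1571 can independently be on or off in c.
count = 2^5 = 32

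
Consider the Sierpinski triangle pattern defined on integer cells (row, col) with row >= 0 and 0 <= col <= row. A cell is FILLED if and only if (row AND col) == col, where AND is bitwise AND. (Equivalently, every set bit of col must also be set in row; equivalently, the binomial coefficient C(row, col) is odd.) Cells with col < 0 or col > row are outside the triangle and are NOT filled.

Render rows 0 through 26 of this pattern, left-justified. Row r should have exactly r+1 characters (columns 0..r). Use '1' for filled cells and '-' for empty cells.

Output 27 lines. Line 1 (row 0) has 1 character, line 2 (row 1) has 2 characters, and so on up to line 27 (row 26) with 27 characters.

r0=0: 1
r1=1: 11
r2=10: 1-1
r3=11: 1111
r4=100: 1---1
r5=101: 11--11
r6=110: 1-1-1-1
r7=111: 11111111
r8=1000: 1-------1
r9=1001: 11------11
r10=1010: 1-1-----1-1
r11=1011: 1111----1111
r12=1100: 1---1---1---1
r13=1101: 11--11--11--11
r14=1110: 1-1-1-1-1-1-1-1
r15=1111: 1111111111111111
r16=10000: 1---------------1
r17=10001: 11--------------11
r18=10010: 1-1-------------1-1
r19=10011: 1111------------1111
r20=10100: 1---1-----------1---1
r21=10101: 11--11----------11--11
r22=10110: 1-1-1-1---------1-1-1-1
r23=10111: 11111111--------11111111
r24=11000: 1-------1-------1-------1
r25=11001: 11------11------11------11
r26=11010: 1-1-----1-1-----1-1-----1-1

Answer: 1
11
1-1
1111
1---1
11--11
1-1-1-1
11111111
1-------1
11------11
1-1-----1-1
1111----1111
1---1---1---1
11--11--11--11
1-1-1-1-1-1-1-1
1111111111111111
1---------------1
11--------------11
1-1-------------1-1
1111------------1111
1---1-----------1---1
11--11----------11--11
1-1-1-1---------1-1-1-1
11111111--------11111111
1-------1-------1-------1
11------11------11------11
1-1-----1-1-----1-1-----1-1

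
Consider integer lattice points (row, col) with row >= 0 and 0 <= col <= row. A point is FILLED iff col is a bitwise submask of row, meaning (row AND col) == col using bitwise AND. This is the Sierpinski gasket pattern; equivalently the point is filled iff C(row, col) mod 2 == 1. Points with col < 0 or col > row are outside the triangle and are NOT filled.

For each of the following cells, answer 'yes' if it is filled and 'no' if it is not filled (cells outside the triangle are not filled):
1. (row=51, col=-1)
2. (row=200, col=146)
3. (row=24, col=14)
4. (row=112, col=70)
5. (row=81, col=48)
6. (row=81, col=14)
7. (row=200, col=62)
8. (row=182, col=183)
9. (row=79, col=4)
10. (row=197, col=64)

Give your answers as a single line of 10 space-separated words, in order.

(51,-1): col outside [0, 51] -> not filled
(200,146): row=0b11001000, col=0b10010010, row AND col = 0b10000000 = 128; 128 != 146 -> empty
(24,14): row=0b11000, col=0b1110, row AND col = 0b1000 = 8; 8 != 14 -> empty
(112,70): row=0b1110000, col=0b1000110, row AND col = 0b1000000 = 64; 64 != 70 -> empty
(81,48): row=0b1010001, col=0b110000, row AND col = 0b10000 = 16; 16 != 48 -> empty
(81,14): row=0b1010001, col=0b1110, row AND col = 0b0 = 0; 0 != 14 -> empty
(200,62): row=0b11001000, col=0b111110, row AND col = 0b1000 = 8; 8 != 62 -> empty
(182,183): col outside [0, 182] -> not filled
(79,4): row=0b1001111, col=0b100, row AND col = 0b100 = 4; 4 == 4 -> filled
(197,64): row=0b11000101, col=0b1000000, row AND col = 0b1000000 = 64; 64 == 64 -> filled

Answer: no no no no no no no no yes yes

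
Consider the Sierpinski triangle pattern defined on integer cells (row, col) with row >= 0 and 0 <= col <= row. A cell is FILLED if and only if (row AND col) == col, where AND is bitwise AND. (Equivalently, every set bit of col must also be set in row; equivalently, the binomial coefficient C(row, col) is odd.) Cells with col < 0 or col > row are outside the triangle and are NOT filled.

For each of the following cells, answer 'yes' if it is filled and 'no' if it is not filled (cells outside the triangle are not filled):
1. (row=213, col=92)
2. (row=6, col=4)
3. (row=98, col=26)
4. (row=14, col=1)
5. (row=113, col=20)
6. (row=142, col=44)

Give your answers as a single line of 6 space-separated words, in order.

(213,92): row=0b11010101, col=0b1011100, row AND col = 0b1010100 = 84; 84 != 92 -> empty
(6,4): row=0b110, col=0b100, row AND col = 0b100 = 4; 4 == 4 -> filled
(98,26): row=0b1100010, col=0b11010, row AND col = 0b10 = 2; 2 != 26 -> empty
(14,1): row=0b1110, col=0b1, row AND col = 0b0 = 0; 0 != 1 -> empty
(113,20): row=0b1110001, col=0b10100, row AND col = 0b10000 = 16; 16 != 20 -> empty
(142,44): row=0b10001110, col=0b101100, row AND col = 0b1100 = 12; 12 != 44 -> empty

Answer: no yes no no no no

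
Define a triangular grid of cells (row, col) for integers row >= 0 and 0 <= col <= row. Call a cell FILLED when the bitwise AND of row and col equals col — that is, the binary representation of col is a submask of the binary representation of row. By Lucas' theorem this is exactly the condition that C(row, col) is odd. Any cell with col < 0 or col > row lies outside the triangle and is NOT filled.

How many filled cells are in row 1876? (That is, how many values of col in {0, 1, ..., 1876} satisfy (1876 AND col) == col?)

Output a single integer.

1876 in binary = 11101010100
popcount(1876) = number of 1-bits in 11101010100 = 6
A col c satisfies (1876 AND c) == c iff every set bit of c is also set in 1876; each of the 6 set bits of 1876 can independently be on or off in c.
count = 2^6 = 64

Answer: 64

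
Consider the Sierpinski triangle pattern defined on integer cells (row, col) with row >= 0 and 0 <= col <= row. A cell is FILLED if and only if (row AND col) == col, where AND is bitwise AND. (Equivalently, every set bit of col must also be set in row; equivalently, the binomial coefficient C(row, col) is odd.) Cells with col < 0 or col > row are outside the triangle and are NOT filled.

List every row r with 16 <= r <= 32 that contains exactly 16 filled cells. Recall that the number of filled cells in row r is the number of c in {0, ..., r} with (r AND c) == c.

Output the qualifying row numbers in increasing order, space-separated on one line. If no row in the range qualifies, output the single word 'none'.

Answer: 23 27 29 30

Derivation:
Row r has 2^popcount(r) filled cells, so we need popcount(r) = log2(16) = 4.
Scan r = 16..32 and keep those with exactly 4 one-bits:
r=16=10000 popcount=1 -> skip
r=17=10001 popcount=2 -> skip
r=18=10010 popcount=2 -> skip
r=19=10011 popcount=3 -> skip
r=20=10100 popcount=2 -> skip
r=21=10101 popcount=3 -> skip
r=22=10110 popcount=3 -> skip
r=23=10111 popcount=4 -> KEEP
r=24=11000 popcount=2 -> skip
r=25=11001 popcount=3 -> skip
r=26=11010 popcount=3 -> skip
r=27=11011 popcount=4 -> KEEP
r=28=11100 popcount=3 -> skip
r=29=11101 popcount=4 -> KEEP
r=30=11110 popcount=4 -> KEEP
r=31=11111 popcount=5 -> skip
r=32=100000 popcount=1 -> skip
Kept rows: 23 27 29 30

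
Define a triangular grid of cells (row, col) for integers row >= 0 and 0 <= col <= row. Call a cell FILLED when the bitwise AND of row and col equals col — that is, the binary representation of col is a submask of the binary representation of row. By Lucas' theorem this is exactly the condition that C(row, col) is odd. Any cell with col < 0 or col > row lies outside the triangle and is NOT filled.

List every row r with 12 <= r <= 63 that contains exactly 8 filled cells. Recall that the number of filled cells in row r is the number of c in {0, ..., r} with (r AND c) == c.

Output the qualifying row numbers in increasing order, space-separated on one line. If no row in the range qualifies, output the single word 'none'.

Answer: 13 14 19 21 22 25 26 28 35 37 38 41 42 44 49 50 52 56

Derivation:
Row r has 2^popcount(r) filled cells, so we need popcount(r) = log2(8) = 3.
Scan r = 12..63 and keep those with exactly 3 one-bits:
r=12=1100 popcount=2 -> skip
r=13=1101 popcount=3 -> KEEP
r=14=1110 popcount=3 -> KEEP
r=15=1111 popcount=4 -> skip
r=16=10000 popcount=1 -> skip
r=17=10001 popcount=2 -> skip
r=18=10010 popcount=2 -> skip
r=19=10011 popcount=3 -> KEEP
r=20=10100 popcount=2 -> skip
r=21=10101 popcount=3 -> KEEP
r=22=10110 popcount=3 -> KEEP
r=23=10111 popcount=4 -> skip
r=24=11000 popcount=2 -> skip
r=25=11001 popcount=3 -> KEEP
r=26=11010 popcount=3 -> KEEP
r=27=11011 popcount=4 -> skip
r=28=11100 popcount=3 -> KEEP
r=29=11101 popcount=4 -> skip
r=30=11110 popcount=4 -> skip
r=31=11111 popcount=5 -> skip
r=32=100000 popcount=1 -> skip
r=33=100001 popcount=2 -> skip
r=34=100010 popcount=2 -> skip
r=35=100011 popcount=3 -> KEEP
r=36=100100 popcount=2 -> skip
r=37=100101 popcount=3 -> KEEP
r=38=100110 popcount=3 -> KEEP
r=39=100111 popcount=4 -> skip
r=40=101000 popcount=2 -> skip
r=41=101001 popcount=3 -> KEEP
r=42=101010 popcount=3 -> KEEP
r=43=101011 popcount=4 -> skip
r=44=101100 popcount=3 -> KEEP
r=45=101101 popcount=4 -> skip
r=46=101110 popcount=4 -> skip
r=47=101111 popcount=5 -> skip
r=48=110000 popcount=2 -> skip
r=49=110001 popcount=3 -> KEEP
r=50=110010 popcount=3 -> KEEP
r=51=110011 popcount=4 -> skip
r=52=110100 popcount=3 -> KEEP
r=53=110101 popcount=4 -> skip
r=54=110110 popcount=4 -> skip
r=55=110111 popcount=5 -> skip
r=56=111000 popcount=3 -> KEEP
r=57=111001 popcount=4 -> skip
r=58=111010 popcount=4 -> skip
r=59=111011 popcount=5 -> skip
r=60=111100 popcount=4 -> skip
r=61=111101 popcount=5 -> skip
r=62=111110 popcount=5 -> skip
r=63=111111 popcount=6 -> skip
Kept rows: 13 14 19 21 22 25 26 28 35 37 38 41 42 44 49 50 52 56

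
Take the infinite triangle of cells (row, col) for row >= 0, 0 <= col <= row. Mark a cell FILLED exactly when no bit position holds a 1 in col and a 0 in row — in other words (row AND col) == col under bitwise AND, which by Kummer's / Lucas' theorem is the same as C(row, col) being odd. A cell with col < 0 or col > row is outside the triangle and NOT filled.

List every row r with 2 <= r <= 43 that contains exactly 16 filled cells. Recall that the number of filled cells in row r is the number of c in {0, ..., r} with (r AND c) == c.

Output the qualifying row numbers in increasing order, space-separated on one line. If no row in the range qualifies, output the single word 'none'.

Answer: 15 23 27 29 30 39 43

Derivation:
Row r has 2^popcount(r) filled cells, so we need popcount(r) = log2(16) = 4.
Scan r = 2..43 and keep those with exactly 4 one-bits:
r=2=10 popcount=1 -> skip
r=3=11 popcount=2 -> skip
r=4=100 popcount=1 -> skip
r=5=101 popcount=2 -> skip
r=6=110 popcount=2 -> skip
r=7=111 popcount=3 -> skip
r=8=1000 popcount=1 -> skip
r=9=1001 popcount=2 -> skip
r=10=1010 popcount=2 -> skip
r=11=1011 popcount=3 -> skip
r=12=1100 popcount=2 -> skip
r=13=1101 popcount=3 -> skip
r=14=1110 popcount=3 -> skip
r=15=1111 popcount=4 -> KEEP
r=16=10000 popcount=1 -> skip
r=17=10001 popcount=2 -> skip
r=18=10010 popcount=2 -> skip
r=19=10011 popcount=3 -> skip
r=20=10100 popcount=2 -> skip
r=21=10101 popcount=3 -> skip
r=22=10110 popcount=3 -> skip
r=23=10111 popcount=4 -> KEEP
r=24=11000 popcount=2 -> skip
r=25=11001 popcount=3 -> skip
r=26=11010 popcount=3 -> skip
r=27=11011 popcount=4 -> KEEP
r=28=11100 popcount=3 -> skip
r=29=11101 popcount=4 -> KEEP
r=30=11110 popcount=4 -> KEEP
r=31=11111 popcount=5 -> skip
r=32=100000 popcount=1 -> skip
r=33=100001 popcount=2 -> skip
r=34=100010 popcount=2 -> skip
r=35=100011 popcount=3 -> skip
r=36=100100 popcount=2 -> skip
r=37=100101 popcount=3 -> skip
r=38=100110 popcount=3 -> skip
r=39=100111 popcount=4 -> KEEP
r=40=101000 popcount=2 -> skip
r=41=101001 popcount=3 -> skip
r=42=101010 popcount=3 -> skip
r=43=101011 popcount=4 -> KEEP
Kept rows: 15 23 27 29 30 39 43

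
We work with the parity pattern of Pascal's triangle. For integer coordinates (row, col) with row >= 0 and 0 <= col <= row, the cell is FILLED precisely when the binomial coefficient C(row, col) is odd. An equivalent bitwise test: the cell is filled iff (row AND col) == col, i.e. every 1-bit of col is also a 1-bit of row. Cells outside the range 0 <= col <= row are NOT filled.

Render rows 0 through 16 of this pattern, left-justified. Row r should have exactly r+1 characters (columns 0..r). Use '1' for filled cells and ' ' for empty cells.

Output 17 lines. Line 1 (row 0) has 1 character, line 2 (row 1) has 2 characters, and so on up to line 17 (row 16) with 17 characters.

Answer: 1
11
1 1
1111
1   1
11  11
1 1 1 1
11111111
1       1
11      11
1 1     1 1
1111    1111
1   1   1   1
11  11  11  11
1 1 1 1 1 1 1 1
1111111111111111
1               1

Derivation:
r0=0: 1
r1=1: 11
r2=10: 1 1
r3=11: 1111
r4=100: 1   1
r5=101: 11  11
r6=110: 1 1 1 1
r7=111: 11111111
r8=1000: 1       1
r9=1001: 11      11
r10=1010: 1 1     1 1
r11=1011: 1111    1111
r12=1100: 1   1   1   1
r13=1101: 11  11  11  11
r14=1110: 1 1 1 1 1 1 1 1
r15=1111: 1111111111111111
r16=10000: 1               1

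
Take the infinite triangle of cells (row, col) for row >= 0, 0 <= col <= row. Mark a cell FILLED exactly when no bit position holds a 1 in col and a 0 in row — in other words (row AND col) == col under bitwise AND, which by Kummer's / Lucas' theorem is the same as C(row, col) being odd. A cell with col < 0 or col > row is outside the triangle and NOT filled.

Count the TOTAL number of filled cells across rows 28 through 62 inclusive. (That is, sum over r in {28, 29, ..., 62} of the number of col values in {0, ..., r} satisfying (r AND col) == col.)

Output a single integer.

r28=11100 pc3: +8 =8
r29=11101 pc4: +16 =24
r30=11110 pc4: +16 =40
r31=11111 pc5: +32 =72
r32=100000 pc1: +2 =74
r33=100001 pc2: +4 =78
r34=100010 pc2: +4 =82
r35=100011 pc3: +8 =90
r36=100100 pc2: +4 =94
r37=100101 pc3: +8 =102
r38=100110 pc3: +8 =110
r39=100111 pc4: +16 =126
r40=101000 pc2: +4 =130
r41=101001 pc3: +8 =138
r42=101010 pc3: +8 =146
r43=101011 pc4: +16 =162
r44=101100 pc3: +8 =170
r45=101101 pc4: +16 =186
r46=101110 pc4: +16 =202
r47=101111 pc5: +32 =234
r48=110000 pc2: +4 =238
r49=110001 pc3: +8 =246
r50=110010 pc3: +8 =254
r51=110011 pc4: +16 =270
r52=110100 pc3: +8 =278
r53=110101 pc4: +16 =294
r54=110110 pc4: +16 =310
r55=110111 pc5: +32 =342
r56=111000 pc3: +8 =350
r57=111001 pc4: +16 =366
r58=111010 pc4: +16 =382
r59=111011 pc5: +32 =414
r60=111100 pc4: +16 =430
r61=111101 pc5: +32 =462
r62=111110 pc5: +32 =494

Answer: 494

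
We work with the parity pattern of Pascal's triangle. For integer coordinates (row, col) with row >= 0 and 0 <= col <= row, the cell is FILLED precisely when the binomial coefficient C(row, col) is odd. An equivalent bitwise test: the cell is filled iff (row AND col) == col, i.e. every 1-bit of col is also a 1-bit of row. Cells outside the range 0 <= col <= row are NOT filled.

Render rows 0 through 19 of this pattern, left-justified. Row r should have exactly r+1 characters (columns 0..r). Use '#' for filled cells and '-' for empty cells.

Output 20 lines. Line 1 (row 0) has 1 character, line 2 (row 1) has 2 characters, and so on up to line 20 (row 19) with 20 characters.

Answer: #
##
#-#
####
#---#
##--##
#-#-#-#
########
#-------#
##------##
#-#-----#-#
####----####
#---#---#---#
##--##--##--##
#-#-#-#-#-#-#-#
################
#---------------#
##--------------##
#-#-------------#-#
####------------####

Derivation:
r0=0: #
r1=1: ##
r2=10: #-#
r3=11: ####
r4=100: #---#
r5=101: ##--##
r6=110: #-#-#-#
r7=111: ########
r8=1000: #-------#
r9=1001: ##------##
r10=1010: #-#-----#-#
r11=1011: ####----####
r12=1100: #---#---#---#
r13=1101: ##--##--##--##
r14=1110: #-#-#-#-#-#-#-#
r15=1111: ################
r16=10000: #---------------#
r17=10001: ##--------------##
r18=10010: #-#-------------#-#
r19=10011: ####------------####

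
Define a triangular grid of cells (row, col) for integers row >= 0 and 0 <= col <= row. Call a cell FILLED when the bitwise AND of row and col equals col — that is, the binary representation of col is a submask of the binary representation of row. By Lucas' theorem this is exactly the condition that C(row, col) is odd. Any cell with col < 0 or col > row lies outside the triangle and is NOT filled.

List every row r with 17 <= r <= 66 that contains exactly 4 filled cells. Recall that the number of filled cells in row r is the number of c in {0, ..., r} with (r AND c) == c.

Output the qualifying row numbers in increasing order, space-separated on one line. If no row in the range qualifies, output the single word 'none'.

Row r has 2^popcount(r) filled cells, so we need popcount(r) = log2(4) = 2.
Scan r = 17..66 and keep those with exactly 2 one-bits:
r=17=10001 popcount=2 -> KEEP
r=18=10010 popcount=2 -> KEEP
r=19=10011 popcount=3 -> skip
r=20=10100 popcount=2 -> KEEP
r=21=10101 popcount=3 -> skip
r=22=10110 popcount=3 -> skip
r=23=10111 popcount=4 -> skip
r=24=11000 popcount=2 -> KEEP
r=25=11001 popcount=3 -> skip
r=26=11010 popcount=3 -> skip
r=27=11011 popcount=4 -> skip
r=28=11100 popcount=3 -> skip
r=29=11101 popcount=4 -> skip
r=30=11110 popcount=4 -> skip
r=31=11111 popcount=5 -> skip
r=32=100000 popcount=1 -> skip
r=33=100001 popcount=2 -> KEEP
r=34=100010 popcount=2 -> KEEP
r=35=100011 popcount=3 -> skip
r=36=100100 popcount=2 -> KEEP
r=37=100101 popcount=3 -> skip
r=38=100110 popcount=3 -> skip
r=39=100111 popcount=4 -> skip
r=40=101000 popcount=2 -> KEEP
r=41=101001 popcount=3 -> skip
r=42=101010 popcount=3 -> skip
r=43=101011 popcount=4 -> skip
r=44=101100 popcount=3 -> skip
r=45=101101 popcount=4 -> skip
r=46=101110 popcount=4 -> skip
r=47=101111 popcount=5 -> skip
r=48=110000 popcount=2 -> KEEP
r=49=110001 popcount=3 -> skip
r=50=110010 popcount=3 -> skip
r=51=110011 popcount=4 -> skip
r=52=110100 popcount=3 -> skip
r=53=110101 popcount=4 -> skip
r=54=110110 popcount=4 -> skip
r=55=110111 popcount=5 -> skip
r=56=111000 popcount=3 -> skip
r=57=111001 popcount=4 -> skip
r=58=111010 popcount=4 -> skip
r=59=111011 popcount=5 -> skip
r=60=111100 popcount=4 -> skip
r=61=111101 popcount=5 -> skip
r=62=111110 popcount=5 -> skip
r=63=111111 popcount=6 -> skip
r=64=1000000 popcount=1 -> skip
r=65=1000001 popcount=2 -> KEEP
r=66=1000010 popcount=2 -> KEEP
Kept rows: 17 18 20 24 33 34 36 40 48 65 66

Answer: 17 18 20 24 33 34 36 40 48 65 66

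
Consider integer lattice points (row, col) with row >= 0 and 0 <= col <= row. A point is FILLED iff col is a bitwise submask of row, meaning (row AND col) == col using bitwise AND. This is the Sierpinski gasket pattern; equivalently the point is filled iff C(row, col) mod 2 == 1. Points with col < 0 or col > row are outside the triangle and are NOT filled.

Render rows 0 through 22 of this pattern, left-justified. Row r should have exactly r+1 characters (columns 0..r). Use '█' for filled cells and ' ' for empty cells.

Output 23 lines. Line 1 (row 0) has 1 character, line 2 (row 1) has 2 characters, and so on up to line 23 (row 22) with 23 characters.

Answer: █
██
█ █
████
█   █
██  ██
█ █ █ █
████████
█       █
██      ██
█ █     █ █
████    ████
█   █   █   █
██  ██  ██  ██
█ █ █ █ █ █ █ █
████████████████
█               █
██              ██
█ █             █ █
████            ████
█   █           █   █
██  ██          ██  ██
█ █ █ █         █ █ █ █

Derivation:
r0=0: █
r1=1: ██
r2=10: █ █
r3=11: ████
r4=100: █   █
r5=101: ██  ██
r6=110: █ █ █ █
r7=111: ████████
r8=1000: █       █
r9=1001: ██      ██
r10=1010: █ █     █ █
r11=1011: ████    ████
r12=1100: █   █   █   █
r13=1101: ██  ██  ██  ██
r14=1110: █ █ █ █ █ █ █ █
r15=1111: ████████████████
r16=10000: █               █
r17=10001: ██              ██
r18=10010: █ █             █ █
r19=10011: ████            ████
r20=10100: █   █           █   █
r21=10101: ██  ██          ██  ██
r22=10110: █ █ █ █         █ █ █ █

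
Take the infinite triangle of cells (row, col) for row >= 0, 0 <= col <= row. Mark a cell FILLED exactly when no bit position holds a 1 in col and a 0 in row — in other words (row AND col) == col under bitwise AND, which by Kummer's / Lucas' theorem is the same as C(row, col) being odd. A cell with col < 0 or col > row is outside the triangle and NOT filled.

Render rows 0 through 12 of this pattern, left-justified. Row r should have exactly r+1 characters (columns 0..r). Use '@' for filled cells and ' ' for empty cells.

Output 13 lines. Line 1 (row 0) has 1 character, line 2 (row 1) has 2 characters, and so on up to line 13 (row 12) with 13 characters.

Answer: @
@@
@ @
@@@@
@   @
@@  @@
@ @ @ @
@@@@@@@@
@       @
@@      @@
@ @     @ @
@@@@    @@@@
@   @   @   @

Derivation:
r0=0: @
r1=1: @@
r2=10: @ @
r3=11: @@@@
r4=100: @   @
r5=101: @@  @@
r6=110: @ @ @ @
r7=111: @@@@@@@@
r8=1000: @       @
r9=1001: @@      @@
r10=1010: @ @     @ @
r11=1011: @@@@    @@@@
r12=1100: @   @   @   @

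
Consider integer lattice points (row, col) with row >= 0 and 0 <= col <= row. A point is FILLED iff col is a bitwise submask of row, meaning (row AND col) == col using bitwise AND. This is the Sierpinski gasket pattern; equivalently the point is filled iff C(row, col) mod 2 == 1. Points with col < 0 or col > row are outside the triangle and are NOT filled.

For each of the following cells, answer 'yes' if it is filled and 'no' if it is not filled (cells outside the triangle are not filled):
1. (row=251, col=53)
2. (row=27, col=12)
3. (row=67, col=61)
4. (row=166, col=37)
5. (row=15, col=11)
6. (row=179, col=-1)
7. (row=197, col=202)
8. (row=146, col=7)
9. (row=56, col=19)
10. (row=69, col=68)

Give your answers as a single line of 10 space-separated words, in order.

Answer: no no no no yes no no no no yes

Derivation:
(251,53): row=0b11111011, col=0b110101, row AND col = 0b110001 = 49; 49 != 53 -> empty
(27,12): row=0b11011, col=0b1100, row AND col = 0b1000 = 8; 8 != 12 -> empty
(67,61): row=0b1000011, col=0b111101, row AND col = 0b1 = 1; 1 != 61 -> empty
(166,37): row=0b10100110, col=0b100101, row AND col = 0b100100 = 36; 36 != 37 -> empty
(15,11): row=0b1111, col=0b1011, row AND col = 0b1011 = 11; 11 == 11 -> filled
(179,-1): col outside [0, 179] -> not filled
(197,202): col outside [0, 197] -> not filled
(146,7): row=0b10010010, col=0b111, row AND col = 0b10 = 2; 2 != 7 -> empty
(56,19): row=0b111000, col=0b10011, row AND col = 0b10000 = 16; 16 != 19 -> empty
(69,68): row=0b1000101, col=0b1000100, row AND col = 0b1000100 = 68; 68 == 68 -> filled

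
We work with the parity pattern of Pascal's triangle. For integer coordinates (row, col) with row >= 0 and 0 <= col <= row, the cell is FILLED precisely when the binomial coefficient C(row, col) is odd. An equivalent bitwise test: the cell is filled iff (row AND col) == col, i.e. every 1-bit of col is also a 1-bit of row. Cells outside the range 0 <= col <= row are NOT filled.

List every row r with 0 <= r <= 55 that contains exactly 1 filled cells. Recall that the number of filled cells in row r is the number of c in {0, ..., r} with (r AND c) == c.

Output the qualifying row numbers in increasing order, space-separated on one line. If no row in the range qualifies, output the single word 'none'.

Row r has 2^popcount(r) filled cells, so we need popcount(r) = log2(1) = 0.
Scan r = 0..55 and keep those with exactly 0 one-bits:
r=0=0 popcount=0 -> KEEP
r=1=1 popcount=1 -> skip
r=2=10 popcount=1 -> skip
r=3=11 popcount=2 -> skip
r=4=100 popcount=1 -> skip
r=5=101 popcount=2 -> skip
r=6=110 popcount=2 -> skip
r=7=111 popcount=3 -> skip
r=8=1000 popcount=1 -> skip
r=9=1001 popcount=2 -> skip
r=10=1010 popcount=2 -> skip
r=11=1011 popcount=3 -> skip
r=12=1100 popcount=2 -> skip
r=13=1101 popcount=3 -> skip
r=14=1110 popcount=3 -> skip
r=15=1111 popcount=4 -> skip
r=16=10000 popcount=1 -> skip
r=17=10001 popcount=2 -> skip
r=18=10010 popcount=2 -> skip
r=19=10011 popcount=3 -> skip
r=20=10100 popcount=2 -> skip
r=21=10101 popcount=3 -> skip
r=22=10110 popcount=3 -> skip
r=23=10111 popcount=4 -> skip
r=24=11000 popcount=2 -> skip
r=25=11001 popcount=3 -> skip
r=26=11010 popcount=3 -> skip
r=27=11011 popcount=4 -> skip
r=28=11100 popcount=3 -> skip
r=29=11101 popcount=4 -> skip
r=30=11110 popcount=4 -> skip
r=31=11111 popcount=5 -> skip
r=32=100000 popcount=1 -> skip
r=33=100001 popcount=2 -> skip
r=34=100010 popcount=2 -> skip
r=35=100011 popcount=3 -> skip
r=36=100100 popcount=2 -> skip
r=37=100101 popcount=3 -> skip
r=38=100110 popcount=3 -> skip
r=39=100111 popcount=4 -> skip
r=40=101000 popcount=2 -> skip
r=41=101001 popcount=3 -> skip
r=42=101010 popcount=3 -> skip
r=43=101011 popcount=4 -> skip
r=44=101100 popcount=3 -> skip
r=45=101101 popcount=4 -> skip
r=46=101110 popcount=4 -> skip
r=47=101111 popcount=5 -> skip
r=48=110000 popcount=2 -> skip
r=49=110001 popcount=3 -> skip
r=50=110010 popcount=3 -> skip
r=51=110011 popcount=4 -> skip
r=52=110100 popcount=3 -> skip
r=53=110101 popcount=4 -> skip
r=54=110110 popcount=4 -> skip
r=55=110111 popcount=5 -> skip
Kept rows: 0

Answer: 0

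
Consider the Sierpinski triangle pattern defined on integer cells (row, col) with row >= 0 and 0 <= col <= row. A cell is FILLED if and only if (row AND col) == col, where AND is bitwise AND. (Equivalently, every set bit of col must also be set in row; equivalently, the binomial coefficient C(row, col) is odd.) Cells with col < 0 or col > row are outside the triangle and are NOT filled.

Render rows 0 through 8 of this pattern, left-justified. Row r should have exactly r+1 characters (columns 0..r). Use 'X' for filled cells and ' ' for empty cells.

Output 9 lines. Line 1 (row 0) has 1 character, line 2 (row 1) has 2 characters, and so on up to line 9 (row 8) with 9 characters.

Answer: X
XX
X X
XXXX
X   X
XX  XX
X X X X
XXXXXXXX
X       X

Derivation:
r0=0: X
r1=1: XX
r2=10: X X
r3=11: XXXX
r4=100: X   X
r5=101: XX  XX
r6=110: X X X X
r7=111: XXXXXXXX
r8=1000: X       X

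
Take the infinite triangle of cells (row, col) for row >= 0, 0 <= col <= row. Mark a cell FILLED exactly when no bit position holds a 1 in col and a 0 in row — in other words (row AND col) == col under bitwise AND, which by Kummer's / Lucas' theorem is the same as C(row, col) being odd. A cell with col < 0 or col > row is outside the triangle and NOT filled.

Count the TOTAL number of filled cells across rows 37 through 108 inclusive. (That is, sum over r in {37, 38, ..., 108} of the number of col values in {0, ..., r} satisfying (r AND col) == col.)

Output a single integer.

r37=100101 pc3: +8 =8
r38=100110 pc3: +8 =16
r39=100111 pc4: +16 =32
r40=101000 pc2: +4 =36
r41=101001 pc3: +8 =44
r42=101010 pc3: +8 =52
r43=101011 pc4: +16 =68
r44=101100 pc3: +8 =76
r45=101101 pc4: +16 =92
r46=101110 pc4: +16 =108
r47=101111 pc5: +32 =140
r48=110000 pc2: +4 =144
r49=110001 pc3: +8 =152
r50=110010 pc3: +8 =160
r51=110011 pc4: +16 =176
r52=110100 pc3: +8 =184
r53=110101 pc4: +16 =200
r54=110110 pc4: +16 =216
r55=110111 pc5: +32 =248
r56=111000 pc3: +8 =256
r57=111001 pc4: +16 =272
r58=111010 pc4: +16 =288
r59=111011 pc5: +32 =320
r60=111100 pc4: +16 =336
r61=111101 pc5: +32 =368
r62=111110 pc5: +32 =400
r63=111111 pc6: +64 =464
r64=1000000 pc1: +2 =466
r65=1000001 pc2: +4 =470
r66=1000010 pc2: +4 =474
r67=1000011 pc3: +8 =482
r68=1000100 pc2: +4 =486
r69=1000101 pc3: +8 =494
r70=1000110 pc3: +8 =502
r71=1000111 pc4: +16 =518
r72=1001000 pc2: +4 =522
r73=1001001 pc3: +8 =530
r74=1001010 pc3: +8 =538
r75=1001011 pc4: +16 =554
r76=1001100 pc3: +8 =562
r77=1001101 pc4: +16 =578
r78=1001110 pc4: +16 =594
r79=1001111 pc5: +32 =626
r80=1010000 pc2: +4 =630
r81=1010001 pc3: +8 =638
r82=1010010 pc3: +8 =646
r83=1010011 pc4: +16 =662
r84=1010100 pc3: +8 =670
r85=1010101 pc4: +16 =686
r86=1010110 pc4: +16 =702
r87=1010111 pc5: +32 =734
r88=1011000 pc3: +8 =742
r89=1011001 pc4: +16 =758
r90=1011010 pc4: +16 =774
r91=1011011 pc5: +32 =806
r92=1011100 pc4: +16 =822
r93=1011101 pc5: +32 =854
r94=1011110 pc5: +32 =886
r95=1011111 pc6: +64 =950
r96=1100000 pc2: +4 =954
r97=1100001 pc3: +8 =962
r98=1100010 pc3: +8 =970
r99=1100011 pc4: +16 =986
r100=1100100 pc3: +8 =994
r101=1100101 pc4: +16 =1010
r102=1100110 pc4: +16 =1026
r103=1100111 pc5: +32 =1058
r104=1101000 pc3: +8 =1066
r105=1101001 pc4: +16 =1082
r106=1101010 pc4: +16 =1098
r107=1101011 pc5: +32 =1130
r108=1101100 pc4: +16 =1146

Answer: 1146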